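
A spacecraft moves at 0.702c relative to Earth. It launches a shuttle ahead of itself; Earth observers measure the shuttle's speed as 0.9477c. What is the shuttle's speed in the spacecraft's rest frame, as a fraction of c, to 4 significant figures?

u' ≈ 0.7341c

Inverse velocity addition: u' = (u − v)/(1 − uv/c²)
= (0.9477 − 0.702)/(1 − 0.9477×0.702) = 0.2457/0.334715 = 0.7341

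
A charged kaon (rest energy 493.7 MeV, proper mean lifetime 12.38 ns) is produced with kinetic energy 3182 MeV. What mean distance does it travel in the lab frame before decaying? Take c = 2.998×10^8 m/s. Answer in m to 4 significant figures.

γ = 1 + K/(m₀c²) = 1 + 3182/493.7 = 7.44521
β = √(1 − 1/γ²) = 0.990939
Dilated lifetime: γτ₀ = 7.44521 × 12.38 ns = 92.1717 ns
d = βc·γτ₀ = 0.990939 × (2.998×10^8 m/s) × 9.21717×10^-8 s = 27.38 m

d ≈ 27.38 m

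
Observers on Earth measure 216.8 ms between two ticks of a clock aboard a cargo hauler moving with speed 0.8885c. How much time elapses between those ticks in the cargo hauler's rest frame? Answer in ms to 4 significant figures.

τ₀ ≈ 99.48 ms

γ = 1/√(1 − 0.8885²) = 2.17924
Proper time: τ₀ = Δt/γ = 216.8/2.17924 = 99.48 ms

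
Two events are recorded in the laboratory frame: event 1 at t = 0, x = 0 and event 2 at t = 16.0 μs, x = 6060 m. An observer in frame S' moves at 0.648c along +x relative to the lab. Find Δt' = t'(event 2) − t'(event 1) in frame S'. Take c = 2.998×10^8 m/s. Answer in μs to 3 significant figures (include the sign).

γ = 1/√(1 − 0.648²) = 1.3130
Δt' = γ(Δt − vΔx/c²) = 1.3130 × (16.0 μs − 0.648×6060 m / (2.998×10^8 m/s))
= 1.3130 × (2.9017 μs) = 3.81 μs

Δt' ≈ 3.81 μs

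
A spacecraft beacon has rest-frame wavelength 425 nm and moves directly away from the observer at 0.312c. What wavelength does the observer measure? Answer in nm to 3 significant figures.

Relativistic Doppler: λ_obs = λ_src √((1+β)/(1−β))
= 425 × √(1.3120/0.68800) = 425 × 1.3809 = 587 nm

λ_obs ≈ 587 nm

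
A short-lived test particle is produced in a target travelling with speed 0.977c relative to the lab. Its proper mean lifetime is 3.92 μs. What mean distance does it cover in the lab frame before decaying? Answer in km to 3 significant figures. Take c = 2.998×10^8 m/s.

d ≈ 5.38 km

γ = 1/√(1 − 0.977²) = 4.6896
Dilated lifetime: Δt = γτ₀ = 4.6896 × 3.92 μs = 18.383 μs
d = vΔt = 0.977c × 18.383 μs = 2.9290×10^8 m/s × 1.8383×10^-5 s = 5.38 km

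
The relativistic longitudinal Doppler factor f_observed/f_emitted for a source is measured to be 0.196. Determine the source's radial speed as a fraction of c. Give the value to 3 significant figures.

β ≈ 0.926

f_obs/f_src = √((1−β)/(1+β)) = 0.196  ⇒  (1−β)/(1+β) = 0.038416
β = |1 − D²|/(1 + D²) = |1 − 0.038416|/(1 + 0.038416) = 0.926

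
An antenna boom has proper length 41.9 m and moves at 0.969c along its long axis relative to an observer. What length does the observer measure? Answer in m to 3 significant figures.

L ≈ 10.4 m

γ = 1/√(1 − 0.969²) = 4.0476
Length contraction: L = L₀/γ = 41.9/4.0476 = 10.4 m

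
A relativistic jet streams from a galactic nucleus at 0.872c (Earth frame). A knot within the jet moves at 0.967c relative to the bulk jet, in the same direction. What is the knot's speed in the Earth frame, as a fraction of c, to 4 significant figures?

Relativistic velocity addition: u = (u' + v)/(1 + u'v/c²)
= (0.967 + 0.872)/(1 + 0.967×0.872) = 1.839/1.84322 = 0.9977

u ≈ 0.9977c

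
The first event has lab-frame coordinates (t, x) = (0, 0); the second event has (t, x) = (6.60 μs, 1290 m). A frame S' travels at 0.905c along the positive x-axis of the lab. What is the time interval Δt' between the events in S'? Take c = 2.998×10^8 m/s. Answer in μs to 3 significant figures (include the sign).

Δt' ≈ 6.36 μs

γ = 1/√(1 − 0.905²) = 2.3507
Δt' = γ(Δt − vΔx/c²) = 2.3507 × (6.60 μs − 0.905×1290 m / (2.998×10^8 m/s))
= 2.3507 × (2.7059 μs) = 6.36 μs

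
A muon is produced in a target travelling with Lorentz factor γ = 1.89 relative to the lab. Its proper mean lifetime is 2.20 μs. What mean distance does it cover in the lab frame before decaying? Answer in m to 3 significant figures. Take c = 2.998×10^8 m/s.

β = √(1 − 1/γ²) = √(1 − 1/1.89²) = 0.84856
Dilated lifetime: Δt = γτ₀ = 1.89 × 2.20 μs = 4.1580 μs
d = vΔt = 0.84856c × 4.1580 μs = 2.5440×10^8 m/s × 4.1580×10^-6 s = 1060 m

d ≈ 1060 m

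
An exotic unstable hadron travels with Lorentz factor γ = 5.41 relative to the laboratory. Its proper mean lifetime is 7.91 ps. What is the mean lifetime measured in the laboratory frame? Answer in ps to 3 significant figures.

Δt ≈ 42.8 ps

γ = 5.41 (given)
Time dilation: Δt = γτ₀ = 5.41 × 7.91 ps = 42.8 ps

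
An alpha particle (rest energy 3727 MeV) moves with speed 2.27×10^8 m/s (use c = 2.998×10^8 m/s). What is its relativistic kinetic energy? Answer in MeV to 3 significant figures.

K ≈ 1980 MeV

β = v/c = 2.27×10^8 / 2.998×10^8 = 0.75717
γ = 1/√(1 − 0.75717²) = 1.5309
K = (γ − 1)m₀c² = (1.5309 − 1) × 3727 MeV = 0.53089 × 3727 MeV = 1980 MeV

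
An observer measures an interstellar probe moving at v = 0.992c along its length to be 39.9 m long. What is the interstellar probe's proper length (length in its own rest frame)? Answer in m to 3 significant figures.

L₀ ≈ 316 m

γ = 1/√(1 − 0.992²) = 7.9216
L₀ = γL = 7.9216 × 39.9 = 316 m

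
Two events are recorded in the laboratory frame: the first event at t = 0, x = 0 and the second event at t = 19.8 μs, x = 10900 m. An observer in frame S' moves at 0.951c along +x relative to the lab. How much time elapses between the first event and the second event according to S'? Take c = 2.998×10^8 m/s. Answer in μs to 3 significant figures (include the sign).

γ = 1/√(1 − 0.951²) = 3.2342
Δt' = γ(Δt − vΔx/c²) = 3.2342 × (19.8 μs − 0.951×10900 m / (2.998×10^8 m/s))
= 3.2342 × (-14.776 μs) = -47.8 μs

Δt' ≈ -47.8 μs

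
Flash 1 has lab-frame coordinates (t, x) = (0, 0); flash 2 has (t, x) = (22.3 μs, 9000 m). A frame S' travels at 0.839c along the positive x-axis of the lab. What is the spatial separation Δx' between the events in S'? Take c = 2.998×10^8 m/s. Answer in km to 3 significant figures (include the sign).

γ = 1/√(1 − 0.839²) = 1.8378
Δx' = γ(Δx − vΔt) = 1.8378 × (9000 m − 0.839×(2.998×10^8 m/s)×22.3×10^-6 s)
= 1.8378 × (3390.8 m) = 6.23 km

Δx' ≈ 6.23 km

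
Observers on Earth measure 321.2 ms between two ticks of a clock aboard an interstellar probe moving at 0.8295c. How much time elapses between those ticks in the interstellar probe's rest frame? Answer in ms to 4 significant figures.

γ = 1/√(1 − 0.8295²) = 1.79049
Proper time: τ₀ = Δt/γ = 321.2/1.79049 = 179.4 ms

τ₀ ≈ 179.4 ms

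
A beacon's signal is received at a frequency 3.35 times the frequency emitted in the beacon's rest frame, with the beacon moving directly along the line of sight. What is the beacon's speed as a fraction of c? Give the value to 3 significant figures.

f_obs/f_src = √((1+β)/(1−β)) = 3.35  ⇒  (1+β)/(1−β) = 11.223
β = |1 − D²|/(1 + D²) = |1 − 11.223|/(1 + 11.223) = 0.836

β ≈ 0.836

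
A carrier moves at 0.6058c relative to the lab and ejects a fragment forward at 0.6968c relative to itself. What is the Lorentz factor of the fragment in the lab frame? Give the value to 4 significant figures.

γ ≈ 2.492

u_lab = (0.6968 + 0.6058)/(1 + 0.6968×0.6058) = 1.3026/1.422121 = 0.9159555
γ = 1/√(1 − 0.9159555²) = 2.492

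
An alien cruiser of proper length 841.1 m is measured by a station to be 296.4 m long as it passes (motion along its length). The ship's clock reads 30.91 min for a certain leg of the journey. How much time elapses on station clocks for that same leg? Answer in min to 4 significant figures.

Length contraction ⇒ γ = L₀/L = 841.1/296.4 = 2.83772
Time dilation: Δt = γτ₀ = 2.83772 × 30.91 min = 87.71 min

Δt ≈ 87.71 min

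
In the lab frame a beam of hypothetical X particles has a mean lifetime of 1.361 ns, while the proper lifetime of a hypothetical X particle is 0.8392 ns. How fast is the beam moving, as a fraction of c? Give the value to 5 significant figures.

β ≈ 0.78727

γ = Δt/τ₀ = 1.361/0.8392 = 1.621783
β = √(1 − 1/γ²) = √(1 − 1/1.621783²) = 0.78727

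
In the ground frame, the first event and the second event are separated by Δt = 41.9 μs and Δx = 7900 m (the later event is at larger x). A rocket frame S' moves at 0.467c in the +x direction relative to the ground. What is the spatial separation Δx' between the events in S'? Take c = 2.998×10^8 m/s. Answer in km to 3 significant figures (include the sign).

Δx' ≈ 2.30 km

γ = 1/√(1 − 0.467²) = 1.1309
Δx' = γ(Δx − vΔt) = 1.1309 × (7900 m − 0.467×(2.998×10^8 m/s)×41.9×10^-6 s)
= 1.1309 × (2033.7 m) = 2.30 km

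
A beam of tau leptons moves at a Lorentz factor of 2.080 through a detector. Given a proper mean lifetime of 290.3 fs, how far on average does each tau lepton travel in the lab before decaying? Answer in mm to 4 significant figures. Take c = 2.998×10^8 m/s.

d ≈ 0.1587 mm

β = √(1 − 1/γ²) = √(1 − 1/2.080²) = 0.876847
Dilated lifetime: Δt = γτ₀ = 2.080 × 290.3 fs = 603.824 fs
d = vΔt = 0.876847c × 603.824 fs = 2.62879×10^8 m/s × 6.03824×10^-13 s = 0.1587 mm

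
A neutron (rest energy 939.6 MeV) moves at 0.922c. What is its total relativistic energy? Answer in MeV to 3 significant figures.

E ≈ 2430 MeV

γ = 1/√(1 − 0.922²) = 2.5827
E = γm₀c² = 2.5827 × 939.6 MeV = 2430 MeV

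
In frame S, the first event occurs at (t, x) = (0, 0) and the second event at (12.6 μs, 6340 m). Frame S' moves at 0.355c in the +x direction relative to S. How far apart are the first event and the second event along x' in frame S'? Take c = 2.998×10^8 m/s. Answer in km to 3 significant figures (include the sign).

γ = 1/√(1 − 0.355²) = 1.0697
Δx' = γ(Δx − vΔt) = 1.0697 × (6340 m − 0.355×(2.998×10^8 m/s)×12.6×10^-6 s)
= 1.0697 × (4999.0 m) = 5.35 km

Δx' ≈ 5.35 km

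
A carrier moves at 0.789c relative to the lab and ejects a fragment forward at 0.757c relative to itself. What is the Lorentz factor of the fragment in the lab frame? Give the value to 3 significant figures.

u_lab = (0.757 + 0.789)/(1 + 0.757×0.789) = 1.546/1.59727 = 0.967900
γ = 1/√(1 − 0.967900²) = 3.98

γ ≈ 3.98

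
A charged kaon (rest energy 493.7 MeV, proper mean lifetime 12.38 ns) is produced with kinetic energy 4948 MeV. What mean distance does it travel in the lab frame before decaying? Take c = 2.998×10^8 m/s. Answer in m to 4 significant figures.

γ = 1 + K/(m₀c²) = 1 + 4948/493.7 = 11.0223
β = √(1 − 1/γ²) = 0.995876
Dilated lifetime: γτ₀ = 11.0223 × 12.38 ns = 136.456 ns
d = βc·γτ₀ = 0.995876 × (2.998×10^8 m/s) × 1.36456×10^-7 s = 40.74 m

d ≈ 40.74 m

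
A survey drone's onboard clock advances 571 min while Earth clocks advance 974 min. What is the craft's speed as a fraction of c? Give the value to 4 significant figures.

γ = Δt/τ₀ = 974/571 = 1.70578
β = √(1 − 1/γ²) = √(1 − 1/1.70578²) = 0.8101

β ≈ 0.8101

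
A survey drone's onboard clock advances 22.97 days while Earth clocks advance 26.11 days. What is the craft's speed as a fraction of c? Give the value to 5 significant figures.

β ≈ 0.47546

γ = Δt/τ₀ = 26.11/22.97 = 1.136700
β = √(1 − 1/γ²) = √(1 − 1/1.136700²) = 0.47546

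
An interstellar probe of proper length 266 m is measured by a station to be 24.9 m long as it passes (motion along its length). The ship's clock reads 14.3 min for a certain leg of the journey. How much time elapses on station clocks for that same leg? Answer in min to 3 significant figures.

Δt ≈ 153 min

Length contraction ⇒ γ = L₀/L = 266/24.9 = 10.683
Time dilation: Δt = γτ₀ = 10.683 × 14.3 min = 153 min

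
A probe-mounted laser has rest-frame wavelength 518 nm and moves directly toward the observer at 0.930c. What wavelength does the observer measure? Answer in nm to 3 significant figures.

Relativistic Doppler: λ_obs = λ_src √((1−β)/(1+β))
= 518 × √(0.070000/1.9300) = 518 × 0.19045 = 98.7 nm

λ_obs ≈ 98.7 nm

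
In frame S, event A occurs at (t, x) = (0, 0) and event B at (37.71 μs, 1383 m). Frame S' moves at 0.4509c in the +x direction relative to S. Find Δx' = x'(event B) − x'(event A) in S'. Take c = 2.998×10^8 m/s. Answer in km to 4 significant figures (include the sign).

Δx' ≈ -4.162 km

γ = 1/√(1 − 0.4509²) = 1.12035
Δx' = γ(Δx − vΔt) = 1.12035 × (1383 m − 0.4509×(2.998×10^8 m/s)×37.71×10^-6 s)
= 1.12035 × (-3714.63 m) = -4.162 km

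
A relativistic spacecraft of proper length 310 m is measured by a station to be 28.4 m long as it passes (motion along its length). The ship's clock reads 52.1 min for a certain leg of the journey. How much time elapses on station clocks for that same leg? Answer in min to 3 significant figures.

Length contraction ⇒ γ = L₀/L = 310/28.4 = 10.915
Time dilation: Δt = γτ₀ = 10.915 × 52.1 min = 569 min

Δt ≈ 569 min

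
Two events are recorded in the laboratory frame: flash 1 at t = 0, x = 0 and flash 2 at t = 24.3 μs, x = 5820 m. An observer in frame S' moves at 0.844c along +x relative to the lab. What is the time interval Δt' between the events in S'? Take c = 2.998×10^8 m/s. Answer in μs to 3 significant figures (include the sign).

Δt' ≈ 14.8 μs

γ = 1/√(1 − 0.844²) = 1.8645
Δt' = γ(Δt − vΔx/c²) = 1.8645 × (24.3 μs − 0.844×5820 m / (2.998×10^8 m/s))
= 1.8645 × (7.9155 μs) = 14.8 μs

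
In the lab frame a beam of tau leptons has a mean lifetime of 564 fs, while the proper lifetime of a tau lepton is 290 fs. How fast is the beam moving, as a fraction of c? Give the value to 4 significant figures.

β ≈ 0.8577

γ = Δt/τ₀ = 564/290 = 1.94483
β = √(1 − 1/γ²) = √(1 − 1/1.94483²) = 0.8577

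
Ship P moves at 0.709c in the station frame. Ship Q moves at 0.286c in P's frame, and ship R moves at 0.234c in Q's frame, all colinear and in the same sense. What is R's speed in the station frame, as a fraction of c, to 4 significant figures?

u ≈ 0.8891c

Compose boost 2: (0.286 + 0.709)/(1 + 0.286×0.709) = 0.9950/1.20277 = 0.827254
Compose boost 3: (0.234 + 0.827254)/(1 + 0.234×0.827254) = 1.06125/1.19358 = 0.8891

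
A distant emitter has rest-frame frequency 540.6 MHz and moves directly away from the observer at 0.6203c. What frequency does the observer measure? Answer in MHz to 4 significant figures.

Relativistic Doppler: f_obs = f_src √((1−β)/(1+β))
= 540.6 × √(0.379700/1.62030) = 540.6 × 0.484086 = 261.7 MHz

f_obs ≈ 261.7 MHz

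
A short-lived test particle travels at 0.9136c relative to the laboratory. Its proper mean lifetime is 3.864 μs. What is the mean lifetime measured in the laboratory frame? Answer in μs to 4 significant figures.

Δt ≈ 9.503 μs

γ = 1/√(1 − 0.9136²) = 2.45933
Time dilation: Δt = γτ₀ = 2.45933 × 3.864 μs = 9.503 μs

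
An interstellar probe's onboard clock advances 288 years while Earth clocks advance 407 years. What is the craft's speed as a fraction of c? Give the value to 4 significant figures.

β ≈ 0.7066

γ = Δt/τ₀ = 407/288 = 1.41319
β = √(1 − 1/γ²) = √(1 − 1/1.41319²) = 0.7066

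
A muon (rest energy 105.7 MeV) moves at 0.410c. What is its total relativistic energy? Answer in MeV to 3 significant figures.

E ≈ 116 MeV

γ = 1/√(1 − 0.410²) = 1.0964
E = γm₀c² = 1.0964 × 105.7 MeV = 116 MeV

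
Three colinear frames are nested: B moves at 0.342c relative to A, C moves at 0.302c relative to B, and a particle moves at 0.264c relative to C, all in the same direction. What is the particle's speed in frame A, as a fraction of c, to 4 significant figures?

Compose boost 2: (0.302 + 0.342)/(1 + 0.302×0.342) = 0.6440/1.10328 = 0.583712
Compose boost 3: (0.264 + 0.583712)/(1 + 0.264×0.583712) = 0.847712/1.15410 = 0.7345

u ≈ 0.7345c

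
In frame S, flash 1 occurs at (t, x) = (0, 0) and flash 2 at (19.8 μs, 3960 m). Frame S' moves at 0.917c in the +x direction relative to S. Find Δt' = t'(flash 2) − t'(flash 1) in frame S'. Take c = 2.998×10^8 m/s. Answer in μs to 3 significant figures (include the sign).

Δt' ≈ 19.3 μs

γ = 1/√(1 − 0.917²) = 2.5070
Δt' = γ(Δt − vΔx/c²) = 2.5070 × (19.8 μs − 0.917×3960 m / (2.998×10^8 m/s))
= 2.5070 × (7.6875 μs) = 19.3 μs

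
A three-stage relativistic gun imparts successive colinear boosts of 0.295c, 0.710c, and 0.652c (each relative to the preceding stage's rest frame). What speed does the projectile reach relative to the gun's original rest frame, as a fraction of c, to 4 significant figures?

u ≈ 0.9618c

Compose boost 2: (0.710 + 0.295)/(1 + 0.710×0.295) = 1.005/1.20945 = 0.830956
Compose boost 3: (0.652 + 0.830956)/(1 + 0.652×0.830956) = 1.48296/1.54178 = 0.9618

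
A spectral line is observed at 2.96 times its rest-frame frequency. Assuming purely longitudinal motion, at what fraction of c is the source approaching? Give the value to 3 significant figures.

β ≈ 0.795

f_obs/f_src = √((1+β)/(1−β)) = 2.96  ⇒  (1+β)/(1−β) = 8.7616
β = |1 − D²|/(1 + D²) = |1 − 8.7616|/(1 + 8.7616) = 0.795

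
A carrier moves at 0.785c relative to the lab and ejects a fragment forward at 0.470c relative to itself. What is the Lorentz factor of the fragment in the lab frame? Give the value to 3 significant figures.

γ ≈ 2.50

u_lab = (0.470 + 0.785)/(1 + 0.470×0.785) = 1.255/1.36895 = 0.916761
γ = 1/√(1 − 0.916761²) = 2.50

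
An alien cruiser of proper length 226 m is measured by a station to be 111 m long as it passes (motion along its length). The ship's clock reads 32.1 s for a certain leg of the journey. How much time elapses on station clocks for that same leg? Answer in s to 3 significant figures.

Δt ≈ 65.4 s

Length contraction ⇒ γ = L₀/L = 226/111 = 2.0360
Time dilation: Δt = γτ₀ = 2.0360 × 32.1 s = 65.4 s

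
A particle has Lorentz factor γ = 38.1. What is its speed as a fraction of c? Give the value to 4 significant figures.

β ≈ 0.9997

β = √(1 − 1/γ²) = √(1 − 1/38.1²) = √(0.999311) = 0.9997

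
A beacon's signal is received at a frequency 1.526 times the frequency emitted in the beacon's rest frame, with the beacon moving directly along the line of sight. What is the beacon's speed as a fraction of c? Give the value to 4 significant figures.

f_obs/f_src = √((1+β)/(1−β)) = 1.526  ⇒  (1+β)/(1−β) = 2.32868
β = |1 − D²|/(1 + D²) = |1 − 2.32868|/(1 + 2.32868) = 0.3992

β ≈ 0.3992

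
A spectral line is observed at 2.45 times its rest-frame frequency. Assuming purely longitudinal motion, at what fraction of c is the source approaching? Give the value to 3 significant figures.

f_obs/f_src = √((1+β)/(1−β)) = 2.45  ⇒  (1+β)/(1−β) = 6.0025
β = |1 − D²|/(1 + D²) = |1 − 6.0025|/(1 + 6.0025) = 0.714

β ≈ 0.714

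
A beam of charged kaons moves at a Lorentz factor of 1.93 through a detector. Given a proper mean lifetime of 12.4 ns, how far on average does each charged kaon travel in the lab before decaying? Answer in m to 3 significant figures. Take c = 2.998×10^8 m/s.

β = √(1 − 1/γ²) = √(1 − 1/1.93²) = 0.85530
Dilated lifetime: Δt = γτ₀ = 1.93 × 12.4 ns = 23.932 ns
d = vΔt = 0.85530c × 23.932 ns = 2.5642×10^8 m/s × 2.3932×10^-8 s = 6.14 m

d ≈ 6.14 m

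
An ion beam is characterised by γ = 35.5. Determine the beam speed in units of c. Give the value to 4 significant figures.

β ≈ 0.9996

β = √(1 − 1/γ²) = √(1 − 1/35.5²) = √(0.999207) = 0.9996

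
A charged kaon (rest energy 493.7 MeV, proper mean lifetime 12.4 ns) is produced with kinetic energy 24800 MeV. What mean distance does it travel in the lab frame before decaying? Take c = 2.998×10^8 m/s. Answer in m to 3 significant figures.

d ≈ 190 m

γ = 1 + K/(m₀c²) = 1 + 24800/493.7 = 51.233
β = √(1 − 1/γ²) = 0.99981
Dilated lifetime: γτ₀ = 51.233 × 12.4 ns = 635.29 ns
d = βc·γτ₀ = 0.99981 × (2.998×10^8 m/s) × 6.3529×10^-7 s = 190 m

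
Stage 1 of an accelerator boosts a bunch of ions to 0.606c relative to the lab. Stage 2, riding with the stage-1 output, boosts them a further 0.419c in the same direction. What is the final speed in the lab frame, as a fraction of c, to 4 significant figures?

Compose boost 2: (0.419 + 0.606)/(1 + 0.419×0.606) = 1.025/1.25391 = 0.8174

u ≈ 0.8174c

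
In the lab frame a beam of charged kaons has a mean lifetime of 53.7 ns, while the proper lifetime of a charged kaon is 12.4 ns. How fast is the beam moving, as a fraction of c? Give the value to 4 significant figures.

γ = Δt/τ₀ = 53.7/12.4 = 4.33065
β = √(1 − 1/γ²) = √(1 − 1/4.33065²) = 0.9730

β ≈ 0.9730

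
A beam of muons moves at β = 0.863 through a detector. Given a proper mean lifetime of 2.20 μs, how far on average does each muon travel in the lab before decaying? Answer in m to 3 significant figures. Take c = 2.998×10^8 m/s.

d ≈ 1130 m

γ = 1/√(1 − 0.863²) = 1.9794
Dilated lifetime: Δt = γτ₀ = 1.9794 × 2.20 μs = 4.3547 μs
d = vΔt = 0.863c × 4.3547 μs = 2.5873×10^8 m/s × 4.3547×10^-6 s = 1130 m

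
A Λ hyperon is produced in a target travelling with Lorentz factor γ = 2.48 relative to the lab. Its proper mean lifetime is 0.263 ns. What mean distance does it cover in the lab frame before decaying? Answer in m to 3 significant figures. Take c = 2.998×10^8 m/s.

β = √(1 − 1/γ²) = √(1 − 1/2.48²) = 0.91510
Dilated lifetime: Δt = γτ₀ = 2.48 × 0.263 ns = 0.65224 ns
d = vΔt = 0.91510c × 0.65224 ns = 2.7435×10^8 m/s × 6.5224×10^-10 s = 0.179 m

d ≈ 0.179 m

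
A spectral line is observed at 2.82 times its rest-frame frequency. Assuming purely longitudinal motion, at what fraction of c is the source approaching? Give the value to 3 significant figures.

β ≈ 0.777

f_obs/f_src = √((1+β)/(1−β)) = 2.82  ⇒  (1+β)/(1−β) = 7.9524
β = |1 − D²|/(1 + D²) = |1 − 7.9524|/(1 + 7.9524) = 0.777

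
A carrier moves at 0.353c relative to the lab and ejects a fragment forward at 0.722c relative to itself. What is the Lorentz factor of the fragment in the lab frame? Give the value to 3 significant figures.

u_lab = (0.722 + 0.353)/(1 + 0.722×0.353) = 1.075/1.25487 = 0.856665
γ = 1/√(1 − 0.856665²) = 1.94

γ ≈ 1.94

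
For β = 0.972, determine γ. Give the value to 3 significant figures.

γ ≈ 4.26

γ = 1/√(1 − β²) = 1/√(1 − 0.972²) = 1/√(0.055216) = 4.26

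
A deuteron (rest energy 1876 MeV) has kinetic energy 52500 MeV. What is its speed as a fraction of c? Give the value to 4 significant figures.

β ≈ 0.9994

γ = 1 + K/(m₀c²) = 1 + 52500/1876 = 28.9851
β = √(1 − 1/γ²) = 0.9994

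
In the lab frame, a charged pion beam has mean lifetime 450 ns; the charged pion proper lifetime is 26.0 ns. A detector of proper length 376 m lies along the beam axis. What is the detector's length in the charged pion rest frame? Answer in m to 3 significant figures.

L ≈ 21.7 m

Time dilation ⇒ γ = Δt/τ₀ = 450/26.0 = 17.308
Length contraction: L = L₀/γ = 376/17.308 = 21.7 m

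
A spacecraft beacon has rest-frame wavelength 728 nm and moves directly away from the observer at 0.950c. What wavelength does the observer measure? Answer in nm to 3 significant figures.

λ_obs ≈ 4550 nm

Relativistic Doppler: λ_obs = λ_src √((1+β)/(1−β))
= 728 × √(1.9500/0.050000) = 728 × 6.2450 = 4550 nm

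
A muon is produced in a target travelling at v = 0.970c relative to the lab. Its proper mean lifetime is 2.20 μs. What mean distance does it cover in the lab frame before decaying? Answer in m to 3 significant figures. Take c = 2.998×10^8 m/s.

γ = 1/√(1 − 0.970²) = 4.1135
Dilated lifetime: Δt = γτ₀ = 4.1135 × 2.20 μs = 9.0496 μs
d = vΔt = 0.970c × 9.0496 μs = 2.9081×10^8 m/s × 9.0496×10^-6 s = 2630 m

d ≈ 2630 m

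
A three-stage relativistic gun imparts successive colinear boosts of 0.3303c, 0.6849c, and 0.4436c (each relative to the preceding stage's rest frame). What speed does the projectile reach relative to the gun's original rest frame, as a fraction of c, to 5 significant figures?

u ≈ 0.92997c

Compose boost 2: (0.6849 + 0.3303)/(1 + 0.6849×0.3303) = 1.0152/1.226222 = 0.8279085
Compose boost 3: (0.4436 + 0.8279085)/(1 + 0.4436×0.8279085) = 1.271508/1.367260 = 0.92997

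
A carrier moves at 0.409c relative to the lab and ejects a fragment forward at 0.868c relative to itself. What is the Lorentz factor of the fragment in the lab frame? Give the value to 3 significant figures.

γ ≈ 2.99

u_lab = (0.868 + 0.409)/(1 + 0.868×0.409) = 1.277/1.35501 = 0.942427
γ = 1/√(1 − 0.942427²) = 2.99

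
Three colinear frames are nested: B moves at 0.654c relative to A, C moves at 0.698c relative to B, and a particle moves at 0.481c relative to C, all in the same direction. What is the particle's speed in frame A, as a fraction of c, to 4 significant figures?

Compose boost 2: (0.698 + 0.654)/(1 + 0.698×0.654) = 1.352/1.45649 = 0.928258
Compose boost 3: (0.481 + 0.928258)/(1 + 0.481×0.928258) = 1.40926/1.44649 = 0.9743

u ≈ 0.9743c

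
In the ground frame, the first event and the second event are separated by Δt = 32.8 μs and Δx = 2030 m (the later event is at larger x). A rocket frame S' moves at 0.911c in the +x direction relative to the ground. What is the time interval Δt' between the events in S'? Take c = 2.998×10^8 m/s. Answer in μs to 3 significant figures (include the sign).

γ = 1/√(1 − 0.911²) = 2.4248
Δt' = γ(Δt − vΔx/c²) = 2.4248 × (32.8 μs − 0.911×2030 m / (2.998×10^8 m/s))
= 2.4248 × (26.631 μs) = 64.6 μs

Δt' ≈ 64.6 μs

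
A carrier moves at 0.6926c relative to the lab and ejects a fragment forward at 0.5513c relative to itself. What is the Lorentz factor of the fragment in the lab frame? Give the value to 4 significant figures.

γ ≈ 2.296

u_lab = (0.5513 + 0.6926)/(1 + 0.5513×0.6926) = 1.2439/1.381830 = 0.9001828
γ = 1/√(1 − 0.9001828²) = 2.296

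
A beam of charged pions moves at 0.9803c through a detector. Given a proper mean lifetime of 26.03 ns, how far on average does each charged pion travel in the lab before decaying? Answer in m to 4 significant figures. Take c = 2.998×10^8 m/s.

γ = 1/√(1 − 0.9803²) = 5.06292
Dilated lifetime: Δt = γτ₀ = 5.06292 × 26.03 ns = 131.788 ns
d = vΔt = 0.9803c × 131.788 ns = 2.93894×10^8 m/s × 1.31788×10^-7 s = 38.73 m

d ≈ 38.73 m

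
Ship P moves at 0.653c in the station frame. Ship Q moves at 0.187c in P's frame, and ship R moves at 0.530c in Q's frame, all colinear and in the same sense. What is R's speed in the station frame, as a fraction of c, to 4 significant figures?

Compose boost 2: (0.187 + 0.653)/(1 + 0.187×0.653) = 0.8400/1.12211 = 0.748589
Compose boost 3: (0.530 + 0.748589)/(1 + 0.530×0.748589) = 1.27859/1.39675 = 0.9154

u ≈ 0.9154c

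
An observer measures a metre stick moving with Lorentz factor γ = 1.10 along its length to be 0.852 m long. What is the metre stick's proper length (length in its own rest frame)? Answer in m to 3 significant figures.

γ = 1.10 (given)
L₀ = γL = 1.10 × 0.852 = 0.937 m

L₀ ≈ 0.937 m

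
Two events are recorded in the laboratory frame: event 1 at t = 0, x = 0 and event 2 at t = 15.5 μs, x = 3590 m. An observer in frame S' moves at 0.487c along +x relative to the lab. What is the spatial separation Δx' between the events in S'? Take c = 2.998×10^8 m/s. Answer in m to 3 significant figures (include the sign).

Δx' ≈ 1520 m

γ = 1/√(1 − 0.487²) = 1.1449
Δx' = γ(Δx − vΔt) = 1.1449 × (3590 m − 0.487×(2.998×10^8 m/s)×15.5×10^-6 s)
= 1.1449 × (1327.0 m) = 1520 m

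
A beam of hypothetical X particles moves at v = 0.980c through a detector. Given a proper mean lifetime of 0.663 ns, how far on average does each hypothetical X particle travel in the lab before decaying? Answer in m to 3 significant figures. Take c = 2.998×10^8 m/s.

d ≈ 0.979 m

γ = 1/√(1 − 0.980²) = 5.0252
Dilated lifetime: Δt = γτ₀ = 5.0252 × 0.663 ns = 3.3317 ns
d = vΔt = 0.980c × 3.3317 ns = 2.9380×10^8 m/s × 3.3317×10^-9 s = 0.979 m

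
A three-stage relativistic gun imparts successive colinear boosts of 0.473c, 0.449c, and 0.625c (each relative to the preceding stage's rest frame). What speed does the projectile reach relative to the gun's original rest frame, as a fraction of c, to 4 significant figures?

u ≈ 0.9391c

Compose boost 2: (0.449 + 0.473)/(1 + 0.449×0.473) = 0.9220/1.21238 = 0.760490
Compose boost 3: (0.625 + 0.760490)/(1 + 0.625×0.760490) = 1.38549/1.47531 = 0.9391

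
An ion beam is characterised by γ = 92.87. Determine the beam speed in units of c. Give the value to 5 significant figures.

β = √(1 − 1/γ²) = √(1 − 1/92.87²) = √(0.9998841) = 0.99994

β ≈ 0.99994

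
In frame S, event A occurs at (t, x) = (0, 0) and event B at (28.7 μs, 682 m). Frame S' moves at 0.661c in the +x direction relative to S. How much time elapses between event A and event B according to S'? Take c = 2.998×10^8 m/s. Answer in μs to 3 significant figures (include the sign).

Δt' ≈ 36.2 μs

γ = 1/√(1 − 0.661²) = 1.3326
Δt' = γ(Δt − vΔx/c²) = 1.3326 × (28.7 μs − 0.661×682 m / (2.998×10^8 m/s))
= 1.3326 × (27.196 μs) = 36.2 μs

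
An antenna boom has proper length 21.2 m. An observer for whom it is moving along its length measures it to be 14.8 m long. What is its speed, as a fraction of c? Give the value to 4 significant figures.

β ≈ 0.7160

γ = L₀/L = 21.2/14.8 = 1.43243
β = √(1 − 1/γ²) = 0.7160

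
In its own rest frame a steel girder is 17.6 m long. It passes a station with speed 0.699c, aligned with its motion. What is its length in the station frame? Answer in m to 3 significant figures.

L ≈ 12.6 m

γ = 1/√(1 − 0.699²) = 1.3984
Length contraction: L = L₀/γ = 17.6/1.3984 = 12.6 m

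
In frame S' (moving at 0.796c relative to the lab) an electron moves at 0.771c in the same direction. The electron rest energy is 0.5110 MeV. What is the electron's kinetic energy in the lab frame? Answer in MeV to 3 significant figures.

u_lab = (0.771 + 0.796)/(1 + 0.771×0.796) = 0.971051
γ = 1/√(1 − 0.971051²) = 4.1863
K = (γ − 1)m₀c² = (4.1863 − 1) × 0.5110 = 3.1863 × 0.5110 = 1.63 MeV

K ≈ 1.63 MeV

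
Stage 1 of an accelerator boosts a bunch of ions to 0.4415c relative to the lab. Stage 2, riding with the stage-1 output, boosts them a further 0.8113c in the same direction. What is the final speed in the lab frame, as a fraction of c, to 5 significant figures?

u ≈ 0.92240c

Compose boost 2: (0.8113 + 0.4415)/(1 + 0.8113×0.4415) = 1.2528/1.358189 = 0.92240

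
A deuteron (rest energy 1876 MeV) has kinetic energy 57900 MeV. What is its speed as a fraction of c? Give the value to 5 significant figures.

γ = 1 + K/(m₀c²) = 1 + 57900/1876 = 31.86354
β = √(1 − 1/γ²) = 0.99951

β ≈ 0.99951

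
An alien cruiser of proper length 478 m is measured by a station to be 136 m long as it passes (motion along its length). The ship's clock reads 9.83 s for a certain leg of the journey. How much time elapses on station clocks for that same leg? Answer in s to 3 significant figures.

Length contraction ⇒ γ = L₀/L = 478/136 = 3.5147
Time dilation: Δt = γτ₀ = 3.5147 × 9.83 s = 34.5 s

Δt ≈ 34.5 s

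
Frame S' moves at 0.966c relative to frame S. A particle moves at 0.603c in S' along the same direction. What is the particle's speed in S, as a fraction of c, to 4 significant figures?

Relativistic velocity addition: u = (u' + v)/(1 + u'v/c²)
= (0.603 + 0.966)/(1 + 0.603×0.966) = 1.569/1.58250 = 0.9915

u ≈ 0.9915c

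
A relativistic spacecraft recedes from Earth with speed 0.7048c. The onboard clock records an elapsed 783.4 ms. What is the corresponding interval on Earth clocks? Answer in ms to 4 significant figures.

Δt ≈ 1104 ms

γ = 1/√(1 − 0.7048²) = 1.40963
Time dilation: Δt = γτ₀ = 1.40963 × 783.4 ms = 1104 ms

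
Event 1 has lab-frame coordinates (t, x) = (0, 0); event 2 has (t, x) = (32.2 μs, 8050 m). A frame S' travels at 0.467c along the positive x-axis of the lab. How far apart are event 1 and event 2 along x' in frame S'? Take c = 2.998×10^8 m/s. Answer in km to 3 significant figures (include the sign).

Δx' ≈ 4.01 km

γ = 1/√(1 − 0.467²) = 1.1309
Δx' = γ(Δx − vΔt) = 1.1309 × (8050 m − 0.467×(2.998×10^8 m/s)×32.2×10^-6 s)
= 1.1309 × (3541.8 m) = 4.01 km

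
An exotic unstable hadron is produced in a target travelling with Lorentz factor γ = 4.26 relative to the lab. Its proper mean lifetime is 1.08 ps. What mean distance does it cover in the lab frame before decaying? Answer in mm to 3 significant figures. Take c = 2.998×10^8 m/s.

β = √(1 − 1/γ²) = √(1 − 1/4.26²) = 0.97206
Dilated lifetime: Δt = γτ₀ = 4.26 × 1.08 ps = 4.6008 ps
d = vΔt = 0.97206c × 4.6008 ps = 2.9142×10^8 m/s × 4.6008×10^-12 s = 1.34 mm

d ≈ 1.34 mm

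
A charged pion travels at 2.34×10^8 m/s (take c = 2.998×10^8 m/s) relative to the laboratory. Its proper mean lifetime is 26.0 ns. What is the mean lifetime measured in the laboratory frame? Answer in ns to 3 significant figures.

β = v/c = 2.34×10^8 / 2.998×10^8 = 0.78052
γ = 1/√(1 − 0.78052²) = 1.5997
Time dilation: Δt = γτ₀ = 1.5997 × 26.0 ns = 41.6 ns

Δt ≈ 41.6 ns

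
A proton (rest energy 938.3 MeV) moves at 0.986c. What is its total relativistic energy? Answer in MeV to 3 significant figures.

γ = 1/√(1 − 0.986²) = 5.9972
E = γm₀c² = 5.9972 × 938.3 MeV = 5630 MeV

E ≈ 5630 MeV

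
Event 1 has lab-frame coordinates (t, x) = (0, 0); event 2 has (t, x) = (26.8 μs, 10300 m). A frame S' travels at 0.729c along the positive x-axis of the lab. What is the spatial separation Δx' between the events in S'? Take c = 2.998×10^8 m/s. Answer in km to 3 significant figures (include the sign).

Δx' ≈ 6.49 km

γ = 1/√(1 − 0.729²) = 1.4609
Δx' = γ(Δx − vΔt) = 1.4609 × (10300 m − 0.729×(2.998×10^8 m/s)×26.8×10^-6 s)
= 1.4609 × (4442.7 m) = 6.49 km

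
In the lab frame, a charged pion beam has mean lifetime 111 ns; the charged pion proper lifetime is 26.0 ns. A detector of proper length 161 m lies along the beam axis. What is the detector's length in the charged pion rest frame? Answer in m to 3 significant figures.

L ≈ 37.7 m

Time dilation ⇒ γ = Δt/τ₀ = 111/26.0 = 4.2692
Length contraction: L = L₀/γ = 161/4.2692 = 37.7 m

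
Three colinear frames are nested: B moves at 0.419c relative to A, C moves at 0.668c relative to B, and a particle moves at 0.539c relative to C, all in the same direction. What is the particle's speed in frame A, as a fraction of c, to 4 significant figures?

Compose boost 2: (0.668 + 0.419)/(1 + 0.668×0.419) = 1.087/1.27989 = 0.849290
Compose boost 3: (0.539 + 0.849290)/(1 + 0.539×0.849290) = 1.38829/1.45777 = 0.9523

u ≈ 0.9523c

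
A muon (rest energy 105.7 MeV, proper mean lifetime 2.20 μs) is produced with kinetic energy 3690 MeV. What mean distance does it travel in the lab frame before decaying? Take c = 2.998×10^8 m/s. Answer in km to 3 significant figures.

γ = 1 + K/(m₀c²) = 1 + 3690/105.7 = 35.910
β = √(1 − 1/γ²) = 0.99961
Dilated lifetime: γτ₀ = 35.910 × 2.20 μs = 79.002 μs
d = βc·γτ₀ = 0.99961 × (2.998×10^8 m/s) × 7.9002×10^-5 s = 23.7 km

d ≈ 23.7 km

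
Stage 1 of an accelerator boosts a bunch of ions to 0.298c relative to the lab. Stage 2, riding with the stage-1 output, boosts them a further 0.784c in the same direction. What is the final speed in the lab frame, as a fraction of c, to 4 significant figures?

Compose boost 2: (0.784 + 0.298)/(1 + 0.784×0.298) = 1.082/1.23363 = 0.8771

u ≈ 0.8771c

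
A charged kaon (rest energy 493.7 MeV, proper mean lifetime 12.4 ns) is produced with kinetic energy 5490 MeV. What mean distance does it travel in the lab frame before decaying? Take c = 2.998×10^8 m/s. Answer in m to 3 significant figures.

γ = 1 + K/(m₀c²) = 1 + 5490/493.7 = 12.120
β = √(1 − 1/γ²) = 0.99659
Dilated lifetime: γτ₀ = 12.120 × 12.4 ns = 150.29 ns
d = βc·γτ₀ = 0.99659 × (2.998×10^8 m/s) × 1.5029×10^-7 s = 44.9 m

d ≈ 44.9 m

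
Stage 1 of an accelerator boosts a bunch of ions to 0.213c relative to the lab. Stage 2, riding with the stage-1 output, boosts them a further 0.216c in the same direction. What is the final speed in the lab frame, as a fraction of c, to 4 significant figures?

Compose boost 2: (0.216 + 0.213)/(1 + 0.216×0.213) = 0.4290/1.04601 = 0.4101

u ≈ 0.4101c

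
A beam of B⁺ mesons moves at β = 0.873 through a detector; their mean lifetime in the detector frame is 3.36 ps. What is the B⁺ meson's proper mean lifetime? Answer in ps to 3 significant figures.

τ₀ ≈ 1.64 ps

γ = 1/√(1 − 0.873²) = 2.0504
Proper time: τ₀ = Δt/γ = 3.36/2.0504 = 1.64 ps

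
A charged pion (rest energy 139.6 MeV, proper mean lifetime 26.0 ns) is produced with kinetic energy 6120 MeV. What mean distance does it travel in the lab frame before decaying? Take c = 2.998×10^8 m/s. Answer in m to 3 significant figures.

γ = 1 + K/(m₀c²) = 1 + 6120/139.6 = 44.840
β = √(1 − 1/γ²) = 0.99975
Dilated lifetime: γτ₀ = 44.840 × 26.0 ns = 1165.8 ns
d = βc·γτ₀ = 0.99975 × (2.998×10^8 m/s) × 1.1658×10^-6 s = 349 m

d ≈ 349 m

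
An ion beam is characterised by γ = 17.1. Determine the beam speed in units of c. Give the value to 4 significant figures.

β ≈ 0.9983

β = √(1 − 1/γ²) = √(1 − 1/17.1²) = √(0.996580) = 0.9983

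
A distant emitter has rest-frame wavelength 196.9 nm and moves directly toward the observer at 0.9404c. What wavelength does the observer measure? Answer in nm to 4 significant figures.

Relativistic Doppler: λ_obs = λ_src √((1−β)/(1+β))
= 196.9 × √(0.0596000/1.94040) = 196.9 × 0.175258 = 34.51 nm

λ_obs ≈ 34.51 nm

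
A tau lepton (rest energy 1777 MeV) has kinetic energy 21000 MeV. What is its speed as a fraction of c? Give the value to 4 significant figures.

β ≈ 0.9970

γ = 1 + K/(m₀c²) = 1 + 21000/1777 = 12.8177
β = √(1 − 1/γ²) = 0.9970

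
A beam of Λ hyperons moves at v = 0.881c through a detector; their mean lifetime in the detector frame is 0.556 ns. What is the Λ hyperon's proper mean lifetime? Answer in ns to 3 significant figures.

τ₀ ≈ 0.263 ns

γ = 1/√(1 − 0.881²) = 2.1136
Proper time: τ₀ = Δt/γ = 0.556/2.1136 = 0.263 ns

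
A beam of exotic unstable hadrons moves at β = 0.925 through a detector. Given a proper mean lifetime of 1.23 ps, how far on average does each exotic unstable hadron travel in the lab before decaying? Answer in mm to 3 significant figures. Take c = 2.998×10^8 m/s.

d ≈ 0.898 mm

γ = 1/√(1 − 0.925²) = 2.6318
Dilated lifetime: Δt = γτ₀ = 2.6318 × 1.23 ps = 3.2371 ps
d = vΔt = 0.925c × 3.2371 ps = 2.7732×10^8 m/s × 3.2371×10^-12 s = 0.898 mm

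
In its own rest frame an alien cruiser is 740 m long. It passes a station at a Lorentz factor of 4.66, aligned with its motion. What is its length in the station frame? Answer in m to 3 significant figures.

L ≈ 159 m

γ = 4.66 (given)
Length contraction: L = L₀/γ = 740/4.66 = 159 m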